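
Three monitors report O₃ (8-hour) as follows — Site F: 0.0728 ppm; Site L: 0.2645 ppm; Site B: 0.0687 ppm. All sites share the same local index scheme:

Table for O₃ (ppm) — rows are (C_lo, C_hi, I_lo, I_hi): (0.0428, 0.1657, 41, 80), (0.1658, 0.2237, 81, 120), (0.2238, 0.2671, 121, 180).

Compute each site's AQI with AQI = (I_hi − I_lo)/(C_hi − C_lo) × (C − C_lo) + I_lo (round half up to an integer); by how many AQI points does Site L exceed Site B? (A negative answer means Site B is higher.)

127

Site F 0.0728: bracket 0.0428–0.1657 → index 41–80; slope 39/0.1229, offset 0.0300.
AQI = 41 + 39/0.1229·0.0300 ≈ 50.52 ⇒ 51.
Site L 0.2645: bracket 0.2238–0.2671 → index 121–180; slope 59/0.0433, offset 0.0407.
AQI = 121 + 59/0.0433·0.0407 ≈ 176.46 ⇒ 176.
Site B: row 0.0428–0.1657 (AQI 41–80). (80−41)·(0.0687−0.0428)/(0.1657−0.0428) + 41 = 39·0.0259/0.1229 + 41 ≈ 49.22 → 49.
AQIs: Site F=51, Site L=176, Site B=49. Site L (176) − Site B (49) = 127.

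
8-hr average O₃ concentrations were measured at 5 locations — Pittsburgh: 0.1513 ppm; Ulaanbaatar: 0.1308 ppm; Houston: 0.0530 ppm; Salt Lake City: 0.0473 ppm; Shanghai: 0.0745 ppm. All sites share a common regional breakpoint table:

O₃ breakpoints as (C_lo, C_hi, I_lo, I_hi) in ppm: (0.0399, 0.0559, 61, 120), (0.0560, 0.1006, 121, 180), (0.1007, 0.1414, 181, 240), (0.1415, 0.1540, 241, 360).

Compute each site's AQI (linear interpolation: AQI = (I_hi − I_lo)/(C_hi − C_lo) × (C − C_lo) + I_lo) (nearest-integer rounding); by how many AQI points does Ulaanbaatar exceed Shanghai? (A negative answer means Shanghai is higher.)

Pittsburgh 0.1513: bracket 0.1415–0.1540 → index 241–360; slope 119/0.0125, offset 0.0098.
AQI = 241 + 119/0.0125·0.0098 ≈ 334.30 ⇒ 334.
Ulaanbaatar: 0.1308 ∈ [0.1007, 0.1414] ↔ index [181, 240].
181 + (0.1308−0.1007)·(240−181)/(0.1414−0.1007) = 181 + 0.0301·59/0.0407 ≈ 224.63, so AQI = 225.
Houston: row 0.0399–0.0559 (AQI 61–120). (120−61)·(0.0530−0.0399)/(0.0559−0.0399) + 61 = 59·0.0131/0.0160 + 61 ≈ 109.31 → 109.
Salt Lake City: row 0.0399–0.0559 (AQI 61–120). (120−61)·(0.0473−0.0399)/(0.0559−0.0399) + 61 = 59·0.0074/0.0160 + 61 ≈ 88.29 → 88.
Shanghai: row 0.0560–0.1006 (AQI 121–180). (180−121)·(0.0745−0.0560)/(0.1006−0.0560) + 121 = 59·0.0185/0.0446 + 121 ≈ 145.47 → 145.
AQIs: Pittsburgh=334, Ulaanbaatar=225, Houston=109, Salt Lake City=88, Shanghai=145. Ulaanbaatar (225) − Shanghai (145) = 80.

80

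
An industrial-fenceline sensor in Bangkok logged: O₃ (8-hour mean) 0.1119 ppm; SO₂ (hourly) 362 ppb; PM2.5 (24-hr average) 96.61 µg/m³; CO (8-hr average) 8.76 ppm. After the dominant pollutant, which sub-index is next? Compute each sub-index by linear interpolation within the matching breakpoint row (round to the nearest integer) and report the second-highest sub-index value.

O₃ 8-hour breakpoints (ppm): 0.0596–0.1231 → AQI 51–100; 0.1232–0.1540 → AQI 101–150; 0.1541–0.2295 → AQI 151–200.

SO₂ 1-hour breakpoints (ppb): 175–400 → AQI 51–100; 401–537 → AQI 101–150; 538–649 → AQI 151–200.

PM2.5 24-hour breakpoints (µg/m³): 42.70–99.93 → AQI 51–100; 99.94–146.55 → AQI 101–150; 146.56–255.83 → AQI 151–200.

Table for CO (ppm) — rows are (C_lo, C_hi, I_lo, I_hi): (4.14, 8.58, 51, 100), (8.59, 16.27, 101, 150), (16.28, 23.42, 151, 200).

O₃ 0.1119: bracket 0.0596–0.1231 → index 51–100; slope 49/0.0635, offset 0.0523.
AQI = 51 + 49/0.0635·0.0523 ≈ 91.36 ⇒ 91.
SO₂: row 175–400 (AQI 51–100). (100−51)·(362−175)/(400−175) + 51 = 49·187/225 + 51 ≈ 91.72 → 92.
PM2.5: 96.61 ∈ [42.70, 99.93] ↔ index [51, 100].
51 + (96.61−42.70)·(100−51)/(99.93−42.70) = 51 + 53.91·49/57.23 ≈ 97.16, so AQI = 97.
CO 8.76: bracket 8.59–16.27 → index 101–150; slope 49/7.68, offset 0.17.
AQI = 101 + 49/7.68·0.17 ≈ 102.08 ⇒ 102.
Sub-indices: O₃→91, SO₂→92, PM2.5→97, CO→102. Ranked high→low: 102, 97, 92, 91. Second-highest sub-index = 97.

97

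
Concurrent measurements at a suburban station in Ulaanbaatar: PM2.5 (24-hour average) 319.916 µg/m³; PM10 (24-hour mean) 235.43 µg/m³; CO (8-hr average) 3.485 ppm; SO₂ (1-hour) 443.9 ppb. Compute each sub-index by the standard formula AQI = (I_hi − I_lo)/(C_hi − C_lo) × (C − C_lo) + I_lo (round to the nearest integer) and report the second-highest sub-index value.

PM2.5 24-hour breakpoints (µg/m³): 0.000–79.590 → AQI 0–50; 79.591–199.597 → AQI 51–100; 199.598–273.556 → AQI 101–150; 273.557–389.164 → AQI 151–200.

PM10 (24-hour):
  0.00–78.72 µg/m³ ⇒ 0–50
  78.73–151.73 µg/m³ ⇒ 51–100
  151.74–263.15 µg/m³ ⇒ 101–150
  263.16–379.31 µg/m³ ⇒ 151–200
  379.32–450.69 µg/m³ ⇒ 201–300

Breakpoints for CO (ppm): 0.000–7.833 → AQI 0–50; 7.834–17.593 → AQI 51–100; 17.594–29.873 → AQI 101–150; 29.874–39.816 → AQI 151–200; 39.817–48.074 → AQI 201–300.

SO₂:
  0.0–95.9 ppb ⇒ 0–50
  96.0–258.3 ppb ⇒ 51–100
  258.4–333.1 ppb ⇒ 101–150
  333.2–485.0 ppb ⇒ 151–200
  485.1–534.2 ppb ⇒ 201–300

171

PM2.5: 319.916 ∈ [273.557, 389.164] ↔ index [151, 200].
151 + (319.916−273.557)·(200−151)/(389.164−273.557) = 151 + 46.359·49/115.607 ≈ 170.65, so AQI = 171.
PM10: 235.43 lies in 151.74–263.15, so I_lo=101, I_hi=150, C_lo=151.74, C_hi=263.15.
(150−101)/(263.15−151.74) × (235.43−151.74) + 101 = 49/111.41 × 83.69 + 101 ≈ 137.81 → 138.
CO: 3.485 lies in 0.000–7.833, so I_lo=0, I_hi=50, C_lo=0.000, C_hi=7.833.
(50−0)/(7.833−0.000) × (3.485−0.000) + 0 = 50/7.833 × 3.485 + 0 ≈ 22.25 → 22.
SO₂: 443.9 lies in 333.2–485.0, so I_lo=151, I_hi=200, C_lo=333.2, C_hi=485.0.
(200−151)/(485.0−333.2) × (443.9−333.2) + 151 = 49/151.8 × 110.7 + 151 ≈ 186.73 → 187.
Sub-indices: PM2.5→171, PM10→138, CO→22, SO₂→187. Ranked high→low: 187, 171, 138, 22. Second-highest sub-index = 171.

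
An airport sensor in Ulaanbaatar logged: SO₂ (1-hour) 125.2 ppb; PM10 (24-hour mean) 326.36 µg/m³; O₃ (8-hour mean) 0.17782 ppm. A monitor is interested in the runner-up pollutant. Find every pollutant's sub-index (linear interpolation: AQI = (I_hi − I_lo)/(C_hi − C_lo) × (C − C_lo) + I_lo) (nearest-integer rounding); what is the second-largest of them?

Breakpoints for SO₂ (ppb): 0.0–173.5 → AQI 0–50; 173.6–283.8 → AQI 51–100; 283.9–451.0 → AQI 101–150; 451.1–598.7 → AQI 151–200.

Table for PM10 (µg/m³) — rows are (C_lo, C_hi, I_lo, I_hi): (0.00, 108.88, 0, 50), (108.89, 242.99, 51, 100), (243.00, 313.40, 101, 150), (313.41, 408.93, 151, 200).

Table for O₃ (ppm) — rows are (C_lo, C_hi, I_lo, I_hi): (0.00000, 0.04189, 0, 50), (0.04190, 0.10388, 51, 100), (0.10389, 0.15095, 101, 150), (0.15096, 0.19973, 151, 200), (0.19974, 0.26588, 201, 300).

158

SO₂: 125.2 ∈ [0.0, 173.5] ↔ index [0, 50].
0 + (125.2−0.0)·(50−0)/(173.5−0.0) = 0 + 125.2·50/173.5 ≈ 36.08, so AQI = 36.
PM10: row 313.41–408.93 (AQI 151–200). (200−151)·(326.36−313.41)/(408.93−313.41) + 151 = 49·12.95/95.52 + 151 ≈ 157.64 → 158.
O₃: row 0.15096–0.19973 (AQI 151–200). (200−151)·(0.17782−0.15096)/(0.19973−0.15096) + 151 = 49·0.02686/0.04877 + 151 ≈ 177.99 → 178.
Sub-indices: SO₂→36, PM10→158, O₃→178. Ranked high→low: 178, 158, 36. Second-highest sub-index = 158.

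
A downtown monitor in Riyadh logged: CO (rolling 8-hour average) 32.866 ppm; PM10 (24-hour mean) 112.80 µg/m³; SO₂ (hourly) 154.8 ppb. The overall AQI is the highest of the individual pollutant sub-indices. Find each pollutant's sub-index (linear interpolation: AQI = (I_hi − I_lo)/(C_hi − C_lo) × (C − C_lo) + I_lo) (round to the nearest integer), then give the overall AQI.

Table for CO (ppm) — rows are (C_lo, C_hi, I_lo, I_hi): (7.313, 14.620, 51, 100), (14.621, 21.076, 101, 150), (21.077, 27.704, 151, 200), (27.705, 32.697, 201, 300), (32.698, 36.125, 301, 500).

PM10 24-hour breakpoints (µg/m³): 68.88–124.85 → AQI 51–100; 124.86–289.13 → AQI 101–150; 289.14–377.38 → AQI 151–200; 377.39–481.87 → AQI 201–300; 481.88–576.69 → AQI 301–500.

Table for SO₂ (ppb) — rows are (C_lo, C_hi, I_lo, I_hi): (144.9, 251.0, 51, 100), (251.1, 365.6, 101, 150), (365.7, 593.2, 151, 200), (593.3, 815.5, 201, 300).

CO 32.866: bracket 32.698–36.125 → index 301–500; slope 199/3.427, offset 0.168.
AQI = 301 + 199/3.427·0.168 ≈ 310.76 ⇒ 311.
PM10: 112.80 ∈ [68.88, 124.85] ↔ index [51, 100].
51 + (112.80−68.88)·(100−51)/(124.85−68.88) = 51 + 43.92·49/55.97 ≈ 89.45, so AQI = 89.
SO₂: 154.8 ∈ [144.9, 251.0] ↔ index [51, 100].
51 + (154.8−144.9)·(100−51)/(251.0−144.9) = 51 + 9.9·49/106.1 ≈ 55.57, so AQI = 56.
Sub-indices: CO→311, PM10→89, SO₂→56. Overall AQI = max = 311; dominant pollutant is CO.

311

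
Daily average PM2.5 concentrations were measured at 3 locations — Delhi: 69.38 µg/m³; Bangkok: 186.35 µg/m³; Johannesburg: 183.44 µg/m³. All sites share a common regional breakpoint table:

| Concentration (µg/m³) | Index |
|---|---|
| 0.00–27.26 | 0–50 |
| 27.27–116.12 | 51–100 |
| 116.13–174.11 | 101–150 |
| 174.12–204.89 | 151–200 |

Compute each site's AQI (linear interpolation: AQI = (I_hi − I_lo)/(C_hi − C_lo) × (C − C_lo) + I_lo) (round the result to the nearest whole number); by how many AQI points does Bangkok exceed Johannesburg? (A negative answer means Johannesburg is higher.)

4

Delhi 69.38: bracket 27.27–116.12 → index 51–100; slope 49/88.85, offset 42.11.
AQI = 51 + 49/88.85·42.11 ≈ 74.22 ⇒ 74.
Bangkok: row 174.12–204.89 (AQI 151–200). (200−151)·(186.35−174.12)/(204.89−174.12) + 151 = 49·12.23/30.77 + 151 ≈ 170.48 → 170.
Johannesburg 183.44: bracket 174.12–204.89 → index 151–200; slope 49/30.77, offset 9.32.
AQI = 151 + 49/30.77·9.32 ≈ 165.84 ⇒ 166.
AQIs: Delhi=74, Bangkok=170, Johannesburg=166. Bangkok (170) − Johannesburg (166) = 4.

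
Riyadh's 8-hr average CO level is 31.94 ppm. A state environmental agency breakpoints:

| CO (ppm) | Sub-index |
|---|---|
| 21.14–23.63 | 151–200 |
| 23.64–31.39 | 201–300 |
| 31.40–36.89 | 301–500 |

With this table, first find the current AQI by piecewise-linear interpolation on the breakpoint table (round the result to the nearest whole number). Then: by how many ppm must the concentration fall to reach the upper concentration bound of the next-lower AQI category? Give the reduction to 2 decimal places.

0.55

CO: row 31.40–36.89 (AQI 301–500). (500−301)·(31.94−31.40)/(36.89−31.40) + 301 = 199·0.54/5.49 + 301 ≈ 320.57 → 321.
Current AQI 321 is in the Hazardous range (301–500). The next-lower category tops out at AQI 300, whose upper concentration bound is 31.39 ppm.
Reduction needed = 31.94 − 31.39 = 0.55 ppm.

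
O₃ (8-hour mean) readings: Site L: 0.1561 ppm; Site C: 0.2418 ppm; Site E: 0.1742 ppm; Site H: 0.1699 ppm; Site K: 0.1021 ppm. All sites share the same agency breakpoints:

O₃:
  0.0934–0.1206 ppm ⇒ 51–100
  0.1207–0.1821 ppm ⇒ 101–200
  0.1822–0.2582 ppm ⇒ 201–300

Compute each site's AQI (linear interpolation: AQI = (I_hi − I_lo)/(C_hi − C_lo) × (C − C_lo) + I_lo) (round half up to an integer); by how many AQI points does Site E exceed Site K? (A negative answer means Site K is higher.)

Site L: row 0.1207–0.1821 (AQI 101–200). (200−101)·(0.1561−0.1207)/(0.1821−0.1207) + 101 = 99·0.0354/0.0614 + 101 ≈ 158.08 → 158.
Site C: 0.2418 lies in 0.1822–0.2582, so I_lo=201, I_hi=300, C_lo=0.1822, C_hi=0.2582.
(300−201)/(0.2582−0.1822) × (0.2418−0.1822) + 201 = 99/0.0760 × 0.0596 + 201 ≈ 278.64 → 279.
Site E 0.1742: bracket 0.1207–0.1821 → index 101–200; slope 99/0.0614, offset 0.0535.
AQI = 101 + 99/0.0614·0.0535 ≈ 187.26 ⇒ 187.
Site H: row 0.1207–0.1821 (AQI 101–200). (200−101)·(0.1699−0.1207)/(0.1821−0.1207) + 101 = 99·0.0492/0.0614 + 101 ≈ 180.33 → 180.
Site K: row 0.0934–0.1206 (AQI 51–100). (100−51)·(0.1021−0.0934)/(0.1206−0.0934) + 51 = 49·0.0087/0.0272 + 51 ≈ 66.67 → 67.
AQIs: Site L=158, Site C=279, Site E=187, Site H=180, Site K=67. Site E (187) − Site K (67) = 120.

120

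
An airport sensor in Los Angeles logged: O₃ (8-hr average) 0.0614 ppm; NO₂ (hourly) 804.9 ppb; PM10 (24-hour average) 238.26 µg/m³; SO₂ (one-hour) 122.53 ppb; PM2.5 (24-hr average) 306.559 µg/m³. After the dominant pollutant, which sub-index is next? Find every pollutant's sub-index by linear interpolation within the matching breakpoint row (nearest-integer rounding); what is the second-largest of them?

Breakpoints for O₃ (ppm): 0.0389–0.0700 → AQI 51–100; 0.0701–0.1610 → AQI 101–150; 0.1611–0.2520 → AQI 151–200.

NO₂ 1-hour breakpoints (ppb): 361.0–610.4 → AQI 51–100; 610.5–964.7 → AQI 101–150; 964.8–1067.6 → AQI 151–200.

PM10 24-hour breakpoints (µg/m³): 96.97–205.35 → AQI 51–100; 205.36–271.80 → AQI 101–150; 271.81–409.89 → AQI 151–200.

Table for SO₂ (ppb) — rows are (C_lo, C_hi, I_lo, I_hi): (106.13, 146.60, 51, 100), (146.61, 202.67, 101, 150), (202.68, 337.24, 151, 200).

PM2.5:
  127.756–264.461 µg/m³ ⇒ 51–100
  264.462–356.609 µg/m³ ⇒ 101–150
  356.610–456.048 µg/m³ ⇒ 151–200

O₃: 0.0614 lies in 0.0389–0.0700, so I_lo=51, I_hi=100, C_lo=0.0389, C_hi=0.0700.
(100−51)/(0.0700−0.0389) × (0.0614−0.0389) + 51 = 49/0.0311 × 0.0225 + 51 ≈ 86.45 → 86.
NO₂ 804.9: bracket 610.5–964.7 → index 101–150; slope 49/354.2, offset 194.4.
AQI = 101 + 49/354.2·194.4 ≈ 127.89 ⇒ 128.
PM10: 238.26 lies in 205.36–271.80, so I_lo=101, I_hi=150, C_lo=205.36, C_hi=271.80.
(150−101)/(271.80−205.36) × (238.26−205.36) + 101 = 49/66.44 × 32.90 + 101 ≈ 125.26 → 125.
SO₂: 122.53 lies in 106.13–146.60, so I_lo=51, I_hi=100, C_lo=106.13, C_hi=146.60.
(100−51)/(146.60−106.13) × (122.53−106.13) + 51 = 49/40.47 × 16.40 + 51 ≈ 70.86 → 71.
PM2.5: row 264.462–356.609 (AQI 101–150). (150−101)·(306.559−264.462)/(356.609−264.462) + 101 = 49·42.097/92.147 + 101 ≈ 123.39 → 123.
Sub-indices: O₃→86, NO₂→128, PM10→125, SO₂→71, PM2.5→123. Ranked high→low: 128, 125, 123, 86, 71. Second-highest sub-index = 125.

125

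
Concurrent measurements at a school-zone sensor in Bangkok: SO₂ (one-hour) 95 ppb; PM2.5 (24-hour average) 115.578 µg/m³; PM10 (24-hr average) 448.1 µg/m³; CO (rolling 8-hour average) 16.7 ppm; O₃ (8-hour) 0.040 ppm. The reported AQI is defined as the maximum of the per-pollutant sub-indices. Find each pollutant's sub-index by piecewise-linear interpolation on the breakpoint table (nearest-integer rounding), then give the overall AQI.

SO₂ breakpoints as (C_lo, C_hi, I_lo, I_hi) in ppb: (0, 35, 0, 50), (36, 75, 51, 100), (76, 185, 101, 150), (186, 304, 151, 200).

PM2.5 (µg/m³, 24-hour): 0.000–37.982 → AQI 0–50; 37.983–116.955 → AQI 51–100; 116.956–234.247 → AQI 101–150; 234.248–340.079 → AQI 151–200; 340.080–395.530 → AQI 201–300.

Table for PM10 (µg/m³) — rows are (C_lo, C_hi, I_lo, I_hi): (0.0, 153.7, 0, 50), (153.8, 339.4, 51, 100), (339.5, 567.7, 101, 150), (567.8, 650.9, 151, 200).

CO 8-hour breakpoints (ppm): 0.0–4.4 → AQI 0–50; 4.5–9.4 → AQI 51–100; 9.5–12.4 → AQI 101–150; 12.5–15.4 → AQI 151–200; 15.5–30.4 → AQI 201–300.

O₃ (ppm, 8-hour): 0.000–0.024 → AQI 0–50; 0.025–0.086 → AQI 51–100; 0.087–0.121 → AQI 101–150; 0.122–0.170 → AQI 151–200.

SO₂ 95: bracket 76–185 → index 101–150; slope 49/109, offset 19.
AQI = 101 + 49/109·19 ≈ 109.54 ⇒ 110.
PM2.5 115.578: bracket 37.983–116.955 → index 51–100; slope 49/78.972, offset 77.595.
AQI = 51 + 49/78.972·77.595 ≈ 99.15 ⇒ 99.
PM10 448.1: bracket 339.5–567.7 → index 101–150; slope 49/228.2, offset 108.6.
AQI = 101 + 49/228.2·108.6 ≈ 124.32 ⇒ 124.
CO: 16.7 lies in 15.5–30.4, so I_lo=201, I_hi=300, C_lo=15.5, C_hi=30.4.
(300−201)/(30.4−15.5) × (16.7−15.5) + 201 = 99/14.9 × 1.2 + 201 ≈ 208.97 → 209.
O₃ 0.040: bracket 0.025–0.086 → index 51–100; slope 49/0.061, offset 0.015.
AQI = 51 + 49/0.061·0.015 ≈ 63.05 ⇒ 63.
Sub-indices: SO₂→110, PM2.5→99, PM10→124, CO→209, O₃→63. Overall AQI = max = 209; dominant pollutant is CO.

209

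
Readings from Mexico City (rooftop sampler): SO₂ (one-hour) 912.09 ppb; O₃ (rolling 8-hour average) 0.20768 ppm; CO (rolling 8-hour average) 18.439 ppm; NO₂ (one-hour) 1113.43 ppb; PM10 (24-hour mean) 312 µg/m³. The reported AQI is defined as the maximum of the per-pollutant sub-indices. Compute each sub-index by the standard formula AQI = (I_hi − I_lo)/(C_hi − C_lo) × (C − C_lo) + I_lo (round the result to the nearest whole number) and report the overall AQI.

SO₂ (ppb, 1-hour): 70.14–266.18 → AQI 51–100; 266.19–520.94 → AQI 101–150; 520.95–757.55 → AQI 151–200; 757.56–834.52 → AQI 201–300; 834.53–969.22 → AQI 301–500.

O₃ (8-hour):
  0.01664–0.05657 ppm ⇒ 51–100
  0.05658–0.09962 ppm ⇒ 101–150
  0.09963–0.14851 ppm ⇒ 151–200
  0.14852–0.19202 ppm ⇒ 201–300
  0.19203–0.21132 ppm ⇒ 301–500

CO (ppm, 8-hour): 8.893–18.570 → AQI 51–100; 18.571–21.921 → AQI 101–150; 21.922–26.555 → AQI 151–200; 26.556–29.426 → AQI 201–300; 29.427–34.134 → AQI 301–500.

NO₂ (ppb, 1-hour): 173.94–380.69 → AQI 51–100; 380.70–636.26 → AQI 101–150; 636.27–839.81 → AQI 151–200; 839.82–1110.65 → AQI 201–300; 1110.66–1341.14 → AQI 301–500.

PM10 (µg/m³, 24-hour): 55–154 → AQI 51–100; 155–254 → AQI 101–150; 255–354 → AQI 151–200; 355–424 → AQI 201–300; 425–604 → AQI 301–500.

462

SO₂: row 834.53–969.22 (AQI 301–500). (500−301)·(912.09−834.53)/(969.22−834.53) + 301 = 199·77.56/134.69 + 301 ≈ 415.59 → 416.
O₃: 0.20768 lies in 0.19203–0.21132, so I_lo=301, I_hi=500, C_lo=0.19203, C_hi=0.21132.
(500−301)/(0.21132−0.19203) × (0.20768−0.19203) + 301 = 199/0.01929 × 0.01565 + 301 ≈ 462.45 → 462.
CO: row 8.893–18.570 (AQI 51–100). (100−51)·(18.439−8.893)/(18.570−8.893) + 51 = 49·9.546/9.677 + 51 ≈ 99.34 → 99.
NO₂ 1113.43: bracket 1110.66–1341.14 → index 301–500; slope 199/230.48, offset 2.77.
AQI = 301 + 199/230.48·2.77 ≈ 303.39 ⇒ 303.
PM10 312: bracket 255–354 → index 151–200; slope 49/99, offset 57.
AQI = 151 + 49/99·57 ≈ 179.21 ⇒ 179.
Sub-indices: SO₂→416, O₃→462, CO→99, NO₂→303, PM10→179. Overall AQI = max = 462; dominant pollutant is O₃.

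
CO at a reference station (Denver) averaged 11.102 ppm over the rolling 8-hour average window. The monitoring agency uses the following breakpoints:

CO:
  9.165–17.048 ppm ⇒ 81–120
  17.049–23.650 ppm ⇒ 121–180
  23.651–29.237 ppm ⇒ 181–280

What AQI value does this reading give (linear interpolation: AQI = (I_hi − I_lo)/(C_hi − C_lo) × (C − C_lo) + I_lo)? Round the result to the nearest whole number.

91

CO: row 9.165–17.048 (AQI 81–120). (120−81)·(11.102−9.165)/(17.048−9.165) + 81 = 39·1.937/7.883 + 81 ≈ 90.58 → 91.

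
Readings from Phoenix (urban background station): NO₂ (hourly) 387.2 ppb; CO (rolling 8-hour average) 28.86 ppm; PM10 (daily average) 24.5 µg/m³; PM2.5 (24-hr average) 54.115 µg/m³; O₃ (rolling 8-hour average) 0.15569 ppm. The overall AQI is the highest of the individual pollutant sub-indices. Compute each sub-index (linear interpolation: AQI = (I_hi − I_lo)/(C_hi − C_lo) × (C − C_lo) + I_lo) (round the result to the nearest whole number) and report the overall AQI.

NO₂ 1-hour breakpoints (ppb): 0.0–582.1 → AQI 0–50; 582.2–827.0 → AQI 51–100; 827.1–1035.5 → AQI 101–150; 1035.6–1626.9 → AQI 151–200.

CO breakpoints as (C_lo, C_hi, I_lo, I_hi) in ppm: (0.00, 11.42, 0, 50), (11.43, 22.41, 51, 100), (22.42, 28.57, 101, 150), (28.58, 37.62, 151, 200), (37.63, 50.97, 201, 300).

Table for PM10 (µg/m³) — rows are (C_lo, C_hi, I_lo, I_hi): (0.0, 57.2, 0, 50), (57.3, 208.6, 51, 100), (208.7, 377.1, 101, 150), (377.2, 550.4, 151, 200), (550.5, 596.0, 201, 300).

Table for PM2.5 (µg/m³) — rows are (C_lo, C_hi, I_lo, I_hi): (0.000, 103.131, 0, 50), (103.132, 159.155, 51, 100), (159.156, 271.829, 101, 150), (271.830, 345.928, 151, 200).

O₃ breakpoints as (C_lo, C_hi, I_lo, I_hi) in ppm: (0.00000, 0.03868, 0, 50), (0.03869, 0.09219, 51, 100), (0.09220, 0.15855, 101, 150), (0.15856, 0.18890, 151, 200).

153

NO₂: 387.2 ∈ [0.0, 582.1] ↔ index [0, 50].
0 + (387.2−0.0)·(50−0)/(582.1−0.0) = 0 + 387.2·50/582.1 ≈ 33.26, so AQI = 33.
CO: 28.86 lies in 28.58–37.62, so I_lo=151, I_hi=200, C_lo=28.58, C_hi=37.62.
(200−151)/(37.62−28.58) × (28.86−28.58) + 151 = 49/9.04 × 0.28 + 151 ≈ 152.52 → 153.
PM10: 24.5 ∈ [0.0, 57.2] ↔ index [0, 50].
0 + (24.5−0.0)·(50−0)/(57.2−0.0) = 0 + 24.5·50/57.2 ≈ 21.42, so AQI = 21.
PM2.5: 54.115 ∈ [0.000, 103.131] ↔ index [0, 50].
0 + (54.115−0.000)·(50−0)/(103.131−0.000) = 0 + 54.115·50/103.131 ≈ 26.24, so AQI = 26.
O₃: row 0.09220–0.15855 (AQI 101–150). (150−101)·(0.15569−0.09220)/(0.15855−0.09220) + 101 = 49·0.06349/0.06635 + 101 ≈ 147.89 → 148.
Sub-indices: NO₂→33, CO→153, PM10→21, PM2.5→26, O₃→148. Overall AQI = max = 153; dominant pollutant is CO.
AQI 153: Unhealthy.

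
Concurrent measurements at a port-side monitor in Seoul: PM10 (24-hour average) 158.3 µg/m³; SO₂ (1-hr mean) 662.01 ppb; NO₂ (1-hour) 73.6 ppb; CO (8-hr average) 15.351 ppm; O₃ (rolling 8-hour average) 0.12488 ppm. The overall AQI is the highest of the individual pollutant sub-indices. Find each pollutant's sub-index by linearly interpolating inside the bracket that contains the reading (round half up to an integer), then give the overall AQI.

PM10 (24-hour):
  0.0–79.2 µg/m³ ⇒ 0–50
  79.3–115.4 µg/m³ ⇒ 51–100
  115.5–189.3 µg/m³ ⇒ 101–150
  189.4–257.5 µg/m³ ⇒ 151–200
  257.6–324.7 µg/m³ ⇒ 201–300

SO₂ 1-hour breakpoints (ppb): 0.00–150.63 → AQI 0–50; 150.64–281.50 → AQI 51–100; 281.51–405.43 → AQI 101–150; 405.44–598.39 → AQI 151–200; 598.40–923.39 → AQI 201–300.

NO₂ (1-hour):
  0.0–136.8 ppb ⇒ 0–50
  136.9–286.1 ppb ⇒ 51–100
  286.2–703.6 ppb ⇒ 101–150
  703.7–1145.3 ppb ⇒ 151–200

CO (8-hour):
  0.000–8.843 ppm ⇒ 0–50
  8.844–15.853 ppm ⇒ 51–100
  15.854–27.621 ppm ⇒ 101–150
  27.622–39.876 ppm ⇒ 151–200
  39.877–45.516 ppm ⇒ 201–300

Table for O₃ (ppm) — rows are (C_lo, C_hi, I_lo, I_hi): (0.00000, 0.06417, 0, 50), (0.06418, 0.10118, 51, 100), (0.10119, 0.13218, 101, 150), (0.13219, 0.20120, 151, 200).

PM10: 158.3 lies in 115.5–189.3, so I_lo=101, I_hi=150, C_lo=115.5, C_hi=189.3.
(150−101)/(189.3−115.5) × (158.3−115.5) + 101 = 49/73.8 × 42.8 + 101 ≈ 129.42 → 129.
SO₂ 662.01: bracket 598.40–923.39 → index 201–300; slope 99/324.99, offset 63.61.
AQI = 201 + 99/324.99·63.61 ≈ 220.38 ⇒ 220.
NO₂: 73.6 ∈ [0.0, 136.8] ↔ index [0, 50].
0 + (73.6−0.0)·(50−0)/(136.8−0.0) = 0 + 73.6·50/136.8 ≈ 26.90, so AQI = 27.
CO 15.351: bracket 8.844–15.853 → index 51–100; slope 49/7.009, offset 6.507.
AQI = 51 + 49/7.009·6.507 ≈ 96.49 ⇒ 96.
O₃: 0.12488 lies in 0.10119–0.13218, so I_lo=101, I_hi=150, C_lo=0.10119, C_hi=0.13218.
(150−101)/(0.13218−0.10119) × (0.12488−0.10119) + 101 = 49/0.03099 × 0.02369 + 101 ≈ 138.46 → 138.
Sub-indices: PM10→129, SO₂→220, NO₂→27, CO→96, O₃→138. Overall AQI = max = 220; dominant pollutant is SO₂.
AQI 220: Very Unhealthy.

220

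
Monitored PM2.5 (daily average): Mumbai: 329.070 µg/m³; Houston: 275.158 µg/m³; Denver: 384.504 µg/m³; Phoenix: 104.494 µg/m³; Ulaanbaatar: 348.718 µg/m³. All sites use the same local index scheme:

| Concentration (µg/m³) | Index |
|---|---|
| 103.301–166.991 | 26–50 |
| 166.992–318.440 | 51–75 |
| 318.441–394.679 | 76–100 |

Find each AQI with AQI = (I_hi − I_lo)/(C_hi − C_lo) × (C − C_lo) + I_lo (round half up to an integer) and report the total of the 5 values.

Mumbai 329.070: bracket 318.441–394.679 → index 76–100; slope 24/76.238, offset 10.629.
AQI = 76 + 24/76.238·10.629 ≈ 79.35 ⇒ 79.
Houston: 275.158 lies in 166.992–318.440, so I_lo=51, I_hi=75, C_lo=166.992, C_hi=318.440.
(75−51)/(318.440−166.992) × (275.158−166.992) + 51 = 24/151.448 × 108.166 + 51 ≈ 68.14 → 68.
Denver: row 318.441–394.679 (AQI 76–100). (100−76)·(384.504−318.441)/(394.679−318.441) + 76 = 24·66.063/76.238 + 76 ≈ 96.80 → 97.
Phoenix: 104.494 ∈ [103.301, 166.991] ↔ index [26, 50].
26 + (104.494−103.301)·(50−26)/(166.991−103.301) = 26 + 1.193·24/63.690 ≈ 26.45, so AQI = 26.
Ulaanbaatar 348.718: bracket 318.441–394.679 → index 76–100; slope 24/76.238, offset 30.277.
AQI = 76 + 24/76.238·30.277 ≈ 85.53 ⇒ 86.
AQIs: Mumbai=79, Houston=68, Denver=97, Phoenix=26, Ulaanbaatar=86. Sum = 79 + 68 + 97 + 26 + 86 = 356.

356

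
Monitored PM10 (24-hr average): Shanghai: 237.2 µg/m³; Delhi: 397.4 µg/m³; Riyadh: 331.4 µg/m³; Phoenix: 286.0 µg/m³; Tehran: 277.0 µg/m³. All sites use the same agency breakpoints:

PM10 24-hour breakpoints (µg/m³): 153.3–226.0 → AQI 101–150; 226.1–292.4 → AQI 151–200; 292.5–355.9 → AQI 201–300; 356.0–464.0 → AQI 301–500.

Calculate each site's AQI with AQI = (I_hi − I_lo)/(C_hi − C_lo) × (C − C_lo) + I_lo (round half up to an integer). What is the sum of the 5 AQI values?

1182

Shanghai: 237.2 ∈ [226.1, 292.4] ↔ index [151, 200].
151 + (237.2−226.1)·(200−151)/(292.4−226.1) = 151 + 11.1·49/66.3 ≈ 159.20, so AQI = 159.
Delhi: 397.4 ∈ [356.0, 464.0] ↔ index [301, 500].
301 + (397.4−356.0)·(500−301)/(464.0−356.0) = 301 + 41.4·199/108.0 ≈ 377.28, so AQI = 377.
Riyadh: row 292.5–355.9 (AQI 201–300). (300−201)·(331.4−292.5)/(355.9−292.5) + 201 = 99·38.9/63.4 + 201 ≈ 261.74 → 262.
Phoenix: 286.0 lies in 226.1–292.4, so I_lo=151, I_hi=200, C_lo=226.1, C_hi=292.4.
(200−151)/(292.4−226.1) × (286.0−226.1) + 151 = 49/66.3 × 59.9 + 151 ≈ 195.27 → 195.
Tehran: 277.0 lies in 226.1–292.4, so I_lo=151, I_hi=200, C_lo=226.1, C_hi=292.4.
(200−151)/(292.4−226.1) × (277.0−226.1) + 151 = 49/66.3 × 50.9 + 151 ≈ 188.62 → 189.
AQIs: Shanghai=159, Delhi=377, Riyadh=262, Phoenix=195, Tehran=189. Sum = 159 + 377 + 262 + 195 + 189 = 1182.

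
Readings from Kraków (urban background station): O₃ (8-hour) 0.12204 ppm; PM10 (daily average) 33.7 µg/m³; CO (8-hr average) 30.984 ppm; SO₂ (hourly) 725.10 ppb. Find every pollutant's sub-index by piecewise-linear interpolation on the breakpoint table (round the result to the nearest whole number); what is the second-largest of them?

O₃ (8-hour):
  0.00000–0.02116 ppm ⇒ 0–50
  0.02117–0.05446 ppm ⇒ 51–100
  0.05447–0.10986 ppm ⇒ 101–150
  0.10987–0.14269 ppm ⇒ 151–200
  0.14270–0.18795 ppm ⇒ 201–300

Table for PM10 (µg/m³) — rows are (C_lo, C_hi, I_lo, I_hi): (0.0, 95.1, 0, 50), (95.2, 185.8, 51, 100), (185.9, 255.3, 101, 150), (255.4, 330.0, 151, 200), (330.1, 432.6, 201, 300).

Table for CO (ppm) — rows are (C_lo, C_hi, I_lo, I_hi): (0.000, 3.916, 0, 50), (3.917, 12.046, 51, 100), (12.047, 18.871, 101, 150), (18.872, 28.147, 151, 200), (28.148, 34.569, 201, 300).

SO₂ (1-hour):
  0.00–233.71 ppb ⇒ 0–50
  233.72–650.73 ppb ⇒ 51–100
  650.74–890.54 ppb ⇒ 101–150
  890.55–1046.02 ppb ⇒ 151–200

169

O₃: 0.12204 ∈ [0.10987, 0.14269] ↔ index [151, 200].
151 + (0.12204−0.10987)·(200−151)/(0.14269−0.10987) = 151 + 0.01217·49/0.03282 ≈ 169.17, so AQI = 169.
PM10: 33.7 ∈ [0.0, 95.1] ↔ index [0, 50].
0 + (33.7−0.0)·(50−0)/(95.1−0.0) = 0 + 33.7·50/95.1 ≈ 17.72, so AQI = 18.
CO: row 28.148–34.569 (AQI 201–300). (300−201)·(30.984−28.148)/(34.569−28.148) + 201 = 99·2.836/6.421 + 201 ≈ 244.73 → 245.
SO₂: 725.10 ∈ [650.74, 890.54] ↔ index [101, 150].
101 + (725.10−650.74)·(150−101)/(890.54−650.74) = 101 + 74.36·49/239.80 ≈ 116.19, so AQI = 116.
Sub-indices: O₃→169, PM10→18, CO→245, SO₂→116. Ranked high→low: 245, 169, 116, 18. Second-highest sub-index = 169.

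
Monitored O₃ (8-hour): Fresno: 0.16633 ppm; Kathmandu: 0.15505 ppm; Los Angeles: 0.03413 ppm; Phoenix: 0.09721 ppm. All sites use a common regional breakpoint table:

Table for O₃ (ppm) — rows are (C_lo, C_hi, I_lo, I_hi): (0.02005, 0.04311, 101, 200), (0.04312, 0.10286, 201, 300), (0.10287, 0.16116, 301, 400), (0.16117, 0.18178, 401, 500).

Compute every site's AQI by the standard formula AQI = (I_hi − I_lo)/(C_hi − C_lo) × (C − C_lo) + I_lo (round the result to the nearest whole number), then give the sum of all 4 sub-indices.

1268

Fresno: row 0.16117–0.18178 (AQI 401–500). (500−401)·(0.16633−0.16117)/(0.18178−0.16117) + 401 = 99·0.00516/0.02061 + 401 ≈ 425.79 → 426.
Kathmandu: 0.15505 lies in 0.10287–0.16116, so I_lo=301, I_hi=400, C_lo=0.10287, C_hi=0.16116.
(400−301)/(0.16116−0.10287) × (0.15505−0.10287) + 301 = 99/0.05829 × 0.05218 + 301 ≈ 389.62 → 390.
Los Angeles 0.03413: bracket 0.02005–0.04311 → index 101–200; slope 99/0.02306, offset 0.01408.
AQI = 101 + 99/0.02306·0.01408 ≈ 161.45 ⇒ 161.
Phoenix: 0.09721 ∈ [0.04312, 0.10286] ↔ index [201, 300].
201 + (0.09721−0.04312)·(300−201)/(0.10286−0.04312) = 201 + 0.05409·99/0.05974 ≈ 290.64, so AQI = 291.
AQIs: Fresno=426, Kathmandu=390, Los Angeles=161, Phoenix=291. Sum = 426 + 390 + 161 + 291 = 1268.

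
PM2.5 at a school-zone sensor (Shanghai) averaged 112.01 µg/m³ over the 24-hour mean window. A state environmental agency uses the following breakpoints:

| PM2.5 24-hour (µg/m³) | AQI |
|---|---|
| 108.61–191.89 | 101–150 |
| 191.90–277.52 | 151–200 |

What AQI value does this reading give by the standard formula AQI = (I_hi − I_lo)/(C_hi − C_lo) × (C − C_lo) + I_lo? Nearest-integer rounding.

103

PM2.5: 112.01 lies in 108.61–191.89, so I_lo=101, I_hi=150, C_lo=108.61, C_hi=191.89.
(150−101)/(191.89−108.61) × (112.01−108.61) + 101 = 49/83.28 × 3.40 + 101 ≈ 103.00 → 103.
AQI 103 falls in the Unhealthy for Sensitive Groups category.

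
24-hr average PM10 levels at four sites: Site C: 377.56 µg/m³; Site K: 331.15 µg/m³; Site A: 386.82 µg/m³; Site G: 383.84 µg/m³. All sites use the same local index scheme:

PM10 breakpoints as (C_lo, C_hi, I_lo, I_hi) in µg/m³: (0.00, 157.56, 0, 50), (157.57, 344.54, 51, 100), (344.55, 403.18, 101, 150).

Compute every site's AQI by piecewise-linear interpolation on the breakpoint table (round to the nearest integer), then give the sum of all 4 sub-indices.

495

Site C: row 344.55–403.18 (AQI 101–150). (150−101)·(377.56−344.55)/(403.18−344.55) + 101 = 49·33.01/58.63 + 101 ≈ 128.59 → 129.
Site K: 331.15 ∈ [157.57, 344.54] ↔ index [51, 100].
51 + (331.15−157.57)·(100−51)/(344.54−157.57) = 51 + 173.58·49/186.97 ≈ 96.49, so AQI = 96.
Site A: 386.82 ∈ [344.55, 403.18] ↔ index [101, 150].
101 + (386.82−344.55)·(150−101)/(403.18−344.55) = 101 + 42.27·49/58.63 ≈ 136.33, so AQI = 136.
Site G 383.84: bracket 344.55–403.18 → index 101–150; slope 49/58.63, offset 39.29.
AQI = 101 + 49/58.63·39.29 ≈ 133.84 ⇒ 134.
AQIs: Site C=129, Site K=96, Site A=136, Site G=134. Sum = 129 + 96 + 136 + 134 = 495.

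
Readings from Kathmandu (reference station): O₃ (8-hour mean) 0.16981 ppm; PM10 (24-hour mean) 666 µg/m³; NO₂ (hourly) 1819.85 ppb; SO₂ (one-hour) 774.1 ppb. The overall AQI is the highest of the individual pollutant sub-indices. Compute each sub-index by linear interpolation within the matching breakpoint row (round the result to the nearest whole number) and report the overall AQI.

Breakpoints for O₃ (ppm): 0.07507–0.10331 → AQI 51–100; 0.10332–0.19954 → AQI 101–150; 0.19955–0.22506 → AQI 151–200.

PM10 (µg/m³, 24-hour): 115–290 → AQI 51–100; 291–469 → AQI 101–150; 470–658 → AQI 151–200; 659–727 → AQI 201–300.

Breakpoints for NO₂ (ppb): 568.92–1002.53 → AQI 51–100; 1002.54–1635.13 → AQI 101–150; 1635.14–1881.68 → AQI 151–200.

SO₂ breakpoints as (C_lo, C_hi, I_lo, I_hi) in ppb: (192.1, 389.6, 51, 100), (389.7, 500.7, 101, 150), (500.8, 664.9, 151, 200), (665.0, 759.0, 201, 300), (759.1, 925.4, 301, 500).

319

O₃: 0.16981 lies in 0.10332–0.19954, so I_lo=101, I_hi=150, C_lo=0.10332, C_hi=0.19954.
(150−101)/(0.19954−0.10332) × (0.16981−0.10332) + 101 = 49/0.09622 × 0.06649 + 101 ≈ 134.86 → 135.
PM10 666: bracket 659–727 → index 201–300; slope 99/68, offset 7.
AQI = 201 + 99/68·7 ≈ 211.19 ⇒ 211.
NO₂ 1819.85: bracket 1635.14–1881.68 → index 151–200; slope 49/246.54, offset 184.71.
AQI = 151 + 49/246.54·184.71 ≈ 187.71 ⇒ 188.
SO₂ 774.1: bracket 759.1–925.4 → index 301–500; slope 199/166.3, offset 15.0.
AQI = 301 + 199/166.3·15.0 ≈ 318.95 ⇒ 319.
Sub-indices: O₃→135, PM10→211, NO₂→188, SO₂→319. Overall AQI = max = 319; dominant pollutant is SO₂.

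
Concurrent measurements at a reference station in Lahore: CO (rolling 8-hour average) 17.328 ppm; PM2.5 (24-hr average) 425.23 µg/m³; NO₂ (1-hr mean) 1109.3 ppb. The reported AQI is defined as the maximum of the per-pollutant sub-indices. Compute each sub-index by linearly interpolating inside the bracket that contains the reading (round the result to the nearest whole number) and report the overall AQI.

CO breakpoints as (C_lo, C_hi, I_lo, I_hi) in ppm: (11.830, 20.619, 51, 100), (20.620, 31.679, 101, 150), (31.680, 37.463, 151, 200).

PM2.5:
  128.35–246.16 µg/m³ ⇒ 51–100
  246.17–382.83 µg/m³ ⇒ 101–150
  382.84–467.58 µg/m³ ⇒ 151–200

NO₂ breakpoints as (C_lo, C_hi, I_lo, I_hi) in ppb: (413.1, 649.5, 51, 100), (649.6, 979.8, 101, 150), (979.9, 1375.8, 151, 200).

176

CO: 17.328 lies in 11.830–20.619, so I_lo=51, I_hi=100, C_lo=11.830, C_hi=20.619.
(100−51)/(20.619−11.830) × (17.328−11.830) + 51 = 49/8.789 × 5.498 + 51 ≈ 81.65 → 82.
PM2.5 425.23: bracket 382.84–467.58 → index 151–200; slope 49/84.74, offset 42.39.
AQI = 151 + 49/84.74·42.39 ≈ 175.51 ⇒ 176.
NO₂: 1109.3 ∈ [979.9, 1375.8] ↔ index [151, 200].
151 + (1109.3−979.9)·(200−151)/(1375.8−979.9) = 151 + 129.4·49/395.9 ≈ 167.02, so AQI = 167.
Sub-indices: CO→82, PM2.5→176, NO₂→167. Overall AQI = max = 176; dominant pollutant is PM2.5.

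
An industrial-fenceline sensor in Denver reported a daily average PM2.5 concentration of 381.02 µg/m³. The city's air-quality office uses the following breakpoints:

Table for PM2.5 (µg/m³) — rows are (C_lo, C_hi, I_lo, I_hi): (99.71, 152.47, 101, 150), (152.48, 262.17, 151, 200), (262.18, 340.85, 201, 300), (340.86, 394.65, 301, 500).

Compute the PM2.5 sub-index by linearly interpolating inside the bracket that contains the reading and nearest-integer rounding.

PM2.5: row 340.86–394.65 (AQI 301–500). (500−301)·(381.02−340.86)/(394.65−340.86) + 301 = 199·40.16/53.79 + 301 ≈ 449.57 → 450.
AQI 450 falls in the Hazardous category.

450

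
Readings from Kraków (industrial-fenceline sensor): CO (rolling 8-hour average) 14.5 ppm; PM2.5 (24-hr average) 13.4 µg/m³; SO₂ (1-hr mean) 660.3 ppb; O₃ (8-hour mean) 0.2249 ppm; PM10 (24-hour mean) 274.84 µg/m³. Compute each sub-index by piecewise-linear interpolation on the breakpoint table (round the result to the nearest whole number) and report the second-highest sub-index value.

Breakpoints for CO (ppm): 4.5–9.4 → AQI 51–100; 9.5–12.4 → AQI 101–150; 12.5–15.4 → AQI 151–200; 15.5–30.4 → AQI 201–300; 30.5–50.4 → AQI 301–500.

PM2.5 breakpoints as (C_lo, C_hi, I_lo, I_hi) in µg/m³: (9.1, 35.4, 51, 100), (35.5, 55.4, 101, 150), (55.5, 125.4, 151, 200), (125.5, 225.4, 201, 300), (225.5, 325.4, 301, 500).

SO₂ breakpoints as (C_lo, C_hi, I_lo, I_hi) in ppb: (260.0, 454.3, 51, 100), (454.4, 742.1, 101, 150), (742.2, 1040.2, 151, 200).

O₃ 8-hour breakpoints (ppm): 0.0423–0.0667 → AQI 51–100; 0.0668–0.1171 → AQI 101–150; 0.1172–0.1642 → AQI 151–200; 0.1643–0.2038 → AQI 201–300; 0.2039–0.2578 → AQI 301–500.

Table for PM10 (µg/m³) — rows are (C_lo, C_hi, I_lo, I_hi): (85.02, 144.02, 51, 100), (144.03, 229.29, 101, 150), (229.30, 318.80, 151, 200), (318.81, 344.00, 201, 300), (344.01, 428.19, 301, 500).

CO: 14.5 lies in 12.5–15.4, so I_lo=151, I_hi=200, C_lo=12.5, C_hi=15.4.
(200−151)/(15.4−12.5) × (14.5−12.5) + 151 = 49/2.9 × 2.0 + 151 ≈ 184.79 → 185.
PM2.5: row 9.1–35.4 (AQI 51–100). (100−51)·(13.4−9.1)/(35.4−9.1) + 51 = 49·4.3/26.3 + 51 ≈ 59.01 → 59.
SO₂: row 454.4–742.1 (AQI 101–150). (150−101)·(660.3−454.4)/(742.1−454.4) + 101 = 49·205.9/287.7 + 101 ≈ 136.07 → 136.
O₃: row 0.2039–0.2578 (AQI 301–500). (500−301)·(0.2249−0.2039)/(0.2578−0.2039) + 301 = 199·0.0210/0.0539 + 301 ≈ 378.53 → 379.
PM10 274.84: bracket 229.30–318.80 → index 151–200; slope 49/89.50, offset 45.54.
AQI = 151 + 49/89.50·45.54 ≈ 175.93 ⇒ 176.
Sub-indices: CO→185, PM2.5→59, SO₂→136, O₃→379, PM10→176. Ranked high→low: 379, 185, 176, 136, 59. Second-highest sub-index = 185.

185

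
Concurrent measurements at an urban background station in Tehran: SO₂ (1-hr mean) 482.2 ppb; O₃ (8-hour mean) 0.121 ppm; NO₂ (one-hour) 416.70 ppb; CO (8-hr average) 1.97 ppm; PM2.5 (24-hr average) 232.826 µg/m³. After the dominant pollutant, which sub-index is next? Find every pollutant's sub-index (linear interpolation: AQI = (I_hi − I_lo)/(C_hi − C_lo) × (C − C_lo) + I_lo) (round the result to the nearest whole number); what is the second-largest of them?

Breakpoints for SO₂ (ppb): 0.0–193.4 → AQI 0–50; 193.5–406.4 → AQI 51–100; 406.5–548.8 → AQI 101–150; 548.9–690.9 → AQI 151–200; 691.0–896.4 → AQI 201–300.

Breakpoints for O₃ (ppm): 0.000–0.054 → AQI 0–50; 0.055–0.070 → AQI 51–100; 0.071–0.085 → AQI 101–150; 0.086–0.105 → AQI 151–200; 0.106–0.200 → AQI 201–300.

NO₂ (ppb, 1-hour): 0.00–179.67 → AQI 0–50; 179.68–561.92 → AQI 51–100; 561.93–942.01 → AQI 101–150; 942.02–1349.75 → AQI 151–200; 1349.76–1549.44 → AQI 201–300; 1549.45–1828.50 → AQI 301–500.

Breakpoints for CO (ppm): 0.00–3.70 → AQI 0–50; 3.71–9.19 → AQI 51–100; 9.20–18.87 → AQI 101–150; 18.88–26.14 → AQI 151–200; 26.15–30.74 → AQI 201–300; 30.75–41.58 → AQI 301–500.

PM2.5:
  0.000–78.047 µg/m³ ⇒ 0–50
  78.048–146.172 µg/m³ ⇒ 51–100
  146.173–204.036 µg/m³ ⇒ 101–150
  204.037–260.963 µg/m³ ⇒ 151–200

SO₂: 482.2 lies in 406.5–548.8, so I_lo=101, I_hi=150, C_lo=406.5, C_hi=548.8.
(150−101)/(548.8−406.5) × (482.2−406.5) + 101 = 49/142.3 × 75.7 + 101 ≈ 127.07 → 127.
O₃ 0.121: bracket 0.106–0.200 → index 201–300; slope 99/0.094, offset 0.015.
AQI = 201 + 99/0.094·0.015 ≈ 216.80 ⇒ 217.
NO₂: row 179.68–561.92 (AQI 51–100). (100−51)·(416.70−179.68)/(561.92−179.68) + 51 = 49·237.02/382.24 + 51 ≈ 81.38 → 81.
CO: 1.97 lies in 0.00–3.70, so I_lo=0, I_hi=50, C_lo=0.00, C_hi=3.70.
(50−0)/(3.70−0.00) × (1.97−0.00) + 0 = 50/3.70 × 1.97 + 0 ≈ 26.62 → 27.
PM2.5 232.826: bracket 204.037–260.963 → index 151–200; slope 49/56.926, offset 28.789.
AQI = 151 + 49/56.926·28.789 ≈ 175.78 ⇒ 176.
Sub-indices: SO₂→127, O₃→217, NO₂→81, CO→27, PM2.5→176. Ranked high→low: 217, 176, 127, 81, 27. Second-highest sub-index = 176.

176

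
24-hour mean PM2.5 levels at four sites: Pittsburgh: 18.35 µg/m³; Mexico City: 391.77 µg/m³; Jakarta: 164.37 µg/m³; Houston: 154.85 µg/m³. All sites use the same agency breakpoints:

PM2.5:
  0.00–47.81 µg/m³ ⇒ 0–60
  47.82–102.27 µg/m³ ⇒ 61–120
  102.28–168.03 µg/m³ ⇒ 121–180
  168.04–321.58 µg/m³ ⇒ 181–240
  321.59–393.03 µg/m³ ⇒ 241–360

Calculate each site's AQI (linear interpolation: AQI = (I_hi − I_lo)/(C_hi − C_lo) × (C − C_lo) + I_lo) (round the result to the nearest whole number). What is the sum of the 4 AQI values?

Pittsburgh: row 0.00–47.81 (AQI 0–60). (60−0)·(18.35−0.00)/(47.81−0.00) + 0 = 60·18.35/47.81 + 0 ≈ 23.03 → 23.
Mexico City: 391.77 ∈ [321.59, 393.03] ↔ index [241, 360].
241 + (391.77−321.59)·(360−241)/(393.03−321.59) = 241 + 70.18·119/71.44 ≈ 357.90, so AQI = 358.
Jakarta: 164.37 ∈ [102.28, 168.03] ↔ index [121, 180].
121 + (164.37−102.28)·(180−121)/(168.03−102.28) = 121 + 62.09·59/65.75 ≈ 176.72, so AQI = 177.
Houston: 154.85 lies in 102.28–168.03, so I_lo=121, I_hi=180, C_lo=102.28, C_hi=168.03.
(180−121)/(168.03−102.28) × (154.85−102.28) + 121 = 59/65.75 × 52.57 + 121 ≈ 168.17 → 168.
AQIs: Pittsburgh=23, Mexico City=358, Jakarta=177, Houston=168. Sum = 23 + 358 + 177 + 168 = 726.

726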